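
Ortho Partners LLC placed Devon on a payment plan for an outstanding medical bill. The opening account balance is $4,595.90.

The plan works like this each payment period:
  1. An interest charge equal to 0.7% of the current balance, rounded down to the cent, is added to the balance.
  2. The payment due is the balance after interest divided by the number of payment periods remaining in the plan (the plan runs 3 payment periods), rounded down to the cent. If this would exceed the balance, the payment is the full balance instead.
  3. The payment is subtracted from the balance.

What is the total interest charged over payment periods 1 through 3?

Payment period 1: $4,595.90 +$32.17 interest = $4,628.07; pay $1,542.69 → $3,085.38
Payment period 2: $3,085.38 +$21.59 interest = $3,106.97; pay $1,553.48 → $1,553.49
Payment period 3: $1,553.49 +$10.87 interest = $1,564.36; pay $1,564.36 → $0.00
Total interest: $32.17 + $21.59 + $10.87 = $64.63

$64.63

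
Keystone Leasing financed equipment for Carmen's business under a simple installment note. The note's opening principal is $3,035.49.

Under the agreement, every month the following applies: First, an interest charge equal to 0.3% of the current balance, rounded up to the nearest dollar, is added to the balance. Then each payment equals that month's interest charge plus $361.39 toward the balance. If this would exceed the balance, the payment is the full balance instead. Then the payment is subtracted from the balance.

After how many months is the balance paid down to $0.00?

9

Month 1: $3,035.49 +$10.00 interest = $3,045.49; pay $371.39 → $2,674.10
Month 2: $2,674.10 +$9.00 interest = $2,683.10; pay $370.39 → $2,312.71
Month 3: $2,312.71 +$7.00 interest = $2,319.71; pay $368.39 → $1,951.32
Month 4: $1,951.32 +$6.00 interest = $1,957.32; pay $367.39 → $1,589.93
Month 5: $1,589.93 +$5.00 interest = $1,594.93; pay $366.39 → $1,228.54
Month 6: $1,228.54 +$4.00 interest = $1,232.54; pay $365.39 → $867.15
Month 7: $867.15 +$3.00 interest = $870.15; pay $364.39 → $505.76
Month 8: $505.76 +$2.00 interest = $507.76; pay $363.39 → $144.37
Month 9: $144.37 +$1.00 interest = $145.37; pay $145.37 → $0.00
Balance reaches $0.00 in month 9.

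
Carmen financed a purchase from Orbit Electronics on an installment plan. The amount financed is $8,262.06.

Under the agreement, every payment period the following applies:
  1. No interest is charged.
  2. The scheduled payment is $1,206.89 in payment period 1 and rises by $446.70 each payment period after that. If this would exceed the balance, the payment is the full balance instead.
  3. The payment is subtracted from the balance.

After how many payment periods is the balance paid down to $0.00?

Payment period 1: opening $8,262.06; payment $1,206.89; balance $7,055.17
Payment period 2: opening $7,055.17; payment $1,653.59; balance $5,401.58
Payment period 3: opening $5,401.58; payment $2,100.29; balance $3,301.29
Payment period 4: opening $3,301.29; payment $2,546.99; balance $754.30
Payment period 5: opening $754.30; payment $754.30; balance $0.00
Balance reaches $0.00 in payment period 5.

5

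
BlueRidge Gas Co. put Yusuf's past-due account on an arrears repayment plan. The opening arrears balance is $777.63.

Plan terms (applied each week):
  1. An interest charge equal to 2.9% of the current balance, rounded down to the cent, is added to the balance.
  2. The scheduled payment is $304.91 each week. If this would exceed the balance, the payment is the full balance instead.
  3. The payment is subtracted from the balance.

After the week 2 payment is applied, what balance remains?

Week 1: opening $777.63; interest $22.55 → $800.18; payment $304.91; balance $495.27
Week 2: opening $495.27; interest $14.36 → $509.63; payment $304.91; balance $204.72

$204.72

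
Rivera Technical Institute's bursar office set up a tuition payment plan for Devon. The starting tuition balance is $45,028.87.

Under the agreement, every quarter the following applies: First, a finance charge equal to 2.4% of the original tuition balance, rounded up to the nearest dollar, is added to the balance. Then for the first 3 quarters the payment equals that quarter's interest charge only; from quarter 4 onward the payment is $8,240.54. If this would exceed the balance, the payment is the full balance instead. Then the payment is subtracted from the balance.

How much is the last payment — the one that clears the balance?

Quarter 1: opening $45,028.87; interest $1,081.00 → $46,109.87; payment $1,081.00; balance $45,028.87
Quarter 2: opening $45,028.87; interest $1,081.00 → $46,109.87; payment $1,081.00; balance $45,028.87
Quarter 3: opening $45,028.87; interest $1,081.00 → $46,109.87; payment $1,081.00; balance $45,028.87
Quarter 4: opening $45,028.87; interest $1,081.00 → $46,109.87; payment $8,240.54; balance $37,869.33
Quarter 5: opening $37,869.33; interest $1,081.00 → $38,950.33; payment $8,240.54; balance $30,709.79
Quarter 6: opening $30,709.79; interest $1,081.00 → $31,790.79; payment $8,240.54; balance $23,550.25
Quarter 7: opening $23,550.25; interest $1,081.00 → $24,631.25; payment $8,240.54; balance $16,390.71
Quarter 8: opening $16,390.71; interest $1,081.00 → $17,471.71; payment $8,240.54; balance $9,231.17
Quarter 9: opening $9,231.17; interest $1,081.00 → $10,312.17; payment $8,240.54; balance $2,071.63
Quarter 10: opening $2,071.63; interest $1,081.00 → $3,152.63; payment $3,152.63; balance $0.00

$3,152.63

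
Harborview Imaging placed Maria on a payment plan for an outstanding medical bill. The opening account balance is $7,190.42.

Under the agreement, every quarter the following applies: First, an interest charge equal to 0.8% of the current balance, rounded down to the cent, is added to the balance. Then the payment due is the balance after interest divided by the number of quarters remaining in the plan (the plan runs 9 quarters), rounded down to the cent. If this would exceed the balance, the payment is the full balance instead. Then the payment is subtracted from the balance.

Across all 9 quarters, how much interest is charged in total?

$293.80

Quarter 1: opening $7,190.42; interest $57.52 → $7,247.94; payment $805.32; balance $6,442.62
Quarter 2: opening $6,442.62; interest $51.54 → $6,494.16; payment $811.77; balance $5,682.39
Quarter 3: opening $5,682.39; interest $45.45 → $5,727.84; payment $818.26; balance $4,909.58
Quarter 4: opening $4,909.58; interest $39.27 → $4,948.85; payment $824.80; balance $4,124.05
Quarter 5: opening $4,124.05; interest $32.99 → $4,157.04; payment $831.40; balance $3,325.64
Quarter 6: opening $3,325.64; interest $26.60 → $3,352.24; payment $838.06; balance $2,514.18
Quarter 7: opening $2,514.18; interest $20.11 → $2,534.29; payment $844.76; balance $1,689.53
Quarter 8: opening $1,689.53; interest $13.51 → $1,703.04; payment $851.52; balance $851.52
Quarter 9: opening $851.52; interest $6.81 → $858.33; payment $858.33; balance $0.00
Total interest: $57.52 + $51.54 + $45.45 + $39.27 + $32.99 + $26.60 + $20.11 + $13.51 + $6.81 = $293.80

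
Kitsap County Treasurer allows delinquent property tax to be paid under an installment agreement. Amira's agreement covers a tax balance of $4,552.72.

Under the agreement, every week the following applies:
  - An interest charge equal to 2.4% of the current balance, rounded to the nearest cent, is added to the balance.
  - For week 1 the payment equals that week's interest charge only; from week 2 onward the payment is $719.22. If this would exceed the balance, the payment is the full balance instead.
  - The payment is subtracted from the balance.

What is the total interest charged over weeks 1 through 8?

$554.13

# | Opening | Interest | Payment | End bal
1 | $4,552.72 | $109.27 | $109.27 | $4,552.72
2 | $4,552.72 | $109.27 | $719.22 | $3,942.77
3 | $3,942.77 | $94.63 | $719.22 | $3,318.18
4 | $3,318.18 | $79.64 | $719.22 | $2,678.60
5 | $2,678.60 | $64.29 | $719.22 | $2,023.67
6 | $2,023.67 | $48.57 | $719.22 | $1,353.02
7 | $1,353.02 | $32.47 | $719.22 | $666.27
8 | $666.27 | $15.99 | $682.26 | $0.00
Total interest: $109.27 + $109.27 + $94.63 + $79.64 + $64.29 + $48.57 + $32.47 + $15.99 = $554.13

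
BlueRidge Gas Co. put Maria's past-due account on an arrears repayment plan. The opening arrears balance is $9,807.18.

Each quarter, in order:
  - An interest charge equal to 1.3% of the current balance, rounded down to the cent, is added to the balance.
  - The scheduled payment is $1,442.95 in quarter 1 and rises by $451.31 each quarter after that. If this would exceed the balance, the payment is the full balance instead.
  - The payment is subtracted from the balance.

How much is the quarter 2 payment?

# | Opening | Interest | Payment | End bal
1 | $9,807.18 | $127.49 | $1,442.95 | $8,491.72
2 | $8,491.72 | $110.39 | $1,894.26 | $6,707.85

$1,894.26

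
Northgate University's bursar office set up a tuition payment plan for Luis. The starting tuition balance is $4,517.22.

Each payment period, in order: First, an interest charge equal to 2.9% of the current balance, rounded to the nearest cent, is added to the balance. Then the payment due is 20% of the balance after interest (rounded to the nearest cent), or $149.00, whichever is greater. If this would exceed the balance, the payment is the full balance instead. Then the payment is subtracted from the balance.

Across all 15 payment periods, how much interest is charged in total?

Payment period 1: opening $4,517.22; interest $131.00 → $4,648.22; payment $929.64; balance $3,718.58
Payment period 2: opening $3,718.58; interest $107.84 → $3,826.42; payment $765.28; balance $3,061.14
Payment period 3: opening $3,061.14; interest $88.77 → $3,149.91; payment $629.98; balance $2,519.93
Payment period 4: opening $2,519.93; interest $73.08 → $2,593.01; payment $518.60; balance $2,074.41
Payment period 5: opening $2,074.41; interest $60.16 → $2,134.57; payment $426.91; balance $1,707.66
Payment period 6: opening $1,707.66; interest $49.52 → $1,757.18; payment $351.44; balance $1,405.74
Payment period 7: opening $1,405.74; interest $40.77 → $1,446.51; payment $289.30; balance $1,157.21
Payment period 8: opening $1,157.21; interest $33.56 → $1,190.77; payment $238.15; balance $952.62
Payment period 9: opening $952.62; interest $27.63 → $980.25; payment $196.05; balance $784.20
Payment period 10: opening $784.20; interest $22.74 → $806.94; payment $161.39; balance $645.55
Payment period 11: opening $645.55; interest $18.72 → $664.27; payment $149.00; balance $515.27
Payment period 12: opening $515.27; interest $14.94 → $530.21; payment $149.00; balance $381.21
Payment period 13: opening $381.21; interest $11.06 → $392.27; payment $149.00; balance $243.27
Payment period 14: opening $243.27; interest $7.05 → $250.32; payment $149.00; balance $101.32
Payment period 15: opening $101.32; interest $2.94 → $104.26; payment $104.26; balance $0.00
Total interest: $131.00 + $107.84 + $88.77 + $73.08 + $60.16 + $49.52 + $40.77 + $33.56 + $27.63 + $22.74 + $18.72 + $14.94 + $11.06 + $7.05 + $2.94 = $689.78

$689.78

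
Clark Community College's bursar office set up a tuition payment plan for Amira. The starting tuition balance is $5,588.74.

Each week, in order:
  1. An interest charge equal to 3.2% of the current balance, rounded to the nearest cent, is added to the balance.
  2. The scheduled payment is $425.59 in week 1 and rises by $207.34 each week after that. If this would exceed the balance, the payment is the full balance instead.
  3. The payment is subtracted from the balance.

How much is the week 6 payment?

Week 1: $5,588.74 +$178.84 interest = $5,767.58; pay $425.59 → $5,341.99
Week 2: $5,341.99 +$170.94 interest = $5,512.93; pay $632.93 → $4,880.00
Week 3: $4,880.00 +$156.16 interest = $5,036.16; pay $840.27 → $4,195.89
Week 4: $4,195.89 +$134.27 interest = $4,330.16; pay $1,047.61 → $3,282.55
Week 5: $3,282.55 +$105.04 interest = $3,387.59; pay $1,254.95 → $2,132.64
Week 6: $2,132.64 +$68.24 interest = $2,200.88; pay $1,462.29 → $738.59

$1,462.29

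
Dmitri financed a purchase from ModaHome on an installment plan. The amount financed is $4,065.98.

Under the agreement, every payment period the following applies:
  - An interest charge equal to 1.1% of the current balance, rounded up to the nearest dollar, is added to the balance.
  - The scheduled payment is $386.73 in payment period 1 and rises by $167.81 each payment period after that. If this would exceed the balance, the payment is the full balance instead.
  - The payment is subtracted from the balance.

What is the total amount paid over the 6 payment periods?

# | Opening | Interest | Payment | End bal
1 | $4,065.98 | $45.00 | $386.73 | $3,724.25
2 | $3,724.25 | $41.00 | $554.54 | $3,210.71
3 | $3,210.71 | $36.00 | $722.35 | $2,524.36
4 | $2,524.36 | $28.00 | $890.16 | $1,662.20
5 | $1,662.20 | $19.00 | $1,057.97 | $623.23
6 | $623.23 | $7.00 | $630.23 | $0.00
Total paid: $4,241.98

$4,241.98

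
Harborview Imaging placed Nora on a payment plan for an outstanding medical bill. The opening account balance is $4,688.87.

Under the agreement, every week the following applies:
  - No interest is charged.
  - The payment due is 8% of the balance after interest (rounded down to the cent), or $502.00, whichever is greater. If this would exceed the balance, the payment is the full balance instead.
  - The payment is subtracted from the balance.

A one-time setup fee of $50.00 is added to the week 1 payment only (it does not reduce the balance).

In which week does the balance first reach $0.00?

Week 1: opening $4,688.87; payment $502.00 (+ $50.00 fee); balance $4,186.87
Week 2: opening $4,186.87; payment $502.00; balance $3,684.87
Week 3: opening $3,684.87; payment $502.00; balance $3,182.87
Week 4: opening $3,182.87; payment $502.00; balance $2,680.87
Week 5: opening $2,680.87; payment $502.00; balance $2,178.87
Week 6: opening $2,178.87; payment $502.00; balance $1,676.87
Week 7: opening $1,676.87; payment $502.00; balance $1,174.87
Week 8: opening $1,174.87; payment $502.00; balance $672.87
Week 9: opening $672.87; payment $502.00; balance $170.87
Week 10: opening $170.87; payment $170.87; balance $0.00
Balance reaches $0.00 in week 10.

10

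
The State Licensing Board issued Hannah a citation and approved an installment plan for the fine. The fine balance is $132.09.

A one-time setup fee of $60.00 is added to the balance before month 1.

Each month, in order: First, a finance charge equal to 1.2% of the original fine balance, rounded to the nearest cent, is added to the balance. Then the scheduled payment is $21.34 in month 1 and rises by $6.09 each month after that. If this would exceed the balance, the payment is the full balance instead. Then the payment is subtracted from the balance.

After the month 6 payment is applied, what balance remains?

$0.00

Month 1: $192.09 +$1.59 interest = $193.68; pay $21.34 → $172.34
Month 2: $172.34 +$1.59 interest = $173.93; pay $27.43 → $146.50
Month 3: $146.50 +$1.59 interest = $148.09; pay $33.52 → $114.57
Month 4: $114.57 +$1.59 interest = $116.16; pay $39.61 → $76.55
Month 5: $76.55 +$1.59 interest = $78.14; pay $45.70 → $32.44
Month 6: $32.44 +$1.59 interest = $34.03; pay $34.03 → $0.00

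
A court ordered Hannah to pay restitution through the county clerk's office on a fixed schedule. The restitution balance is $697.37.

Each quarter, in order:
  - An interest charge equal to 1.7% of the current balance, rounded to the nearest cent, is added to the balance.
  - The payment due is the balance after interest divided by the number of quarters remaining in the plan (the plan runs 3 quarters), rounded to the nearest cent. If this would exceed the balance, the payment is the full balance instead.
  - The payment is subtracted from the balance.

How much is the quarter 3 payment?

Quarter 1: $697.37 +$11.86 interest = $709.23; pay $236.41 → $472.82
Quarter 2: $472.82 +$8.04 interest = $480.86; pay $240.43 → $240.43
Quarter 3: $240.43 +$4.09 interest = $244.52; pay $244.52 → $0.00

$244.52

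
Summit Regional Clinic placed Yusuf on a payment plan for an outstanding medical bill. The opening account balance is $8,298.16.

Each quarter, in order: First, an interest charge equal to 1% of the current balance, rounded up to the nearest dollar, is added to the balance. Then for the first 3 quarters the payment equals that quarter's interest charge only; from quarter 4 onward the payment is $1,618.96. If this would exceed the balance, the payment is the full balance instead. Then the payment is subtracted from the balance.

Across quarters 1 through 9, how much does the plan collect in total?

Quarter 1: opening $8,298.16; interest $83.00 → $8,381.16; payment $83.00; balance $8,298.16
Quarter 2: opening $8,298.16; interest $83.00 → $8,381.16; payment $83.00; balance $8,298.16
Quarter 3: opening $8,298.16; interest $83.00 → $8,381.16; payment $83.00; balance $8,298.16
Quarter 4: opening $8,298.16; interest $83.00 → $8,381.16; payment $1,618.96; balance $6,762.20
Quarter 5: opening $6,762.20; interest $68.00 → $6,830.20; payment $1,618.96; balance $5,211.24
Quarter 6: opening $5,211.24; interest $53.00 → $5,264.24; payment $1,618.96; balance $3,645.28
Quarter 7: opening $3,645.28; interest $37.00 → $3,682.28; payment $1,618.96; balance $2,063.32
Quarter 8: opening $2,063.32; interest $21.00 → $2,084.32; payment $1,618.96; balance $465.36
Quarter 9: opening $465.36; interest $5.00 → $470.36; payment $470.36; balance $0.00
Total paid: $8,814.16

$8,814.16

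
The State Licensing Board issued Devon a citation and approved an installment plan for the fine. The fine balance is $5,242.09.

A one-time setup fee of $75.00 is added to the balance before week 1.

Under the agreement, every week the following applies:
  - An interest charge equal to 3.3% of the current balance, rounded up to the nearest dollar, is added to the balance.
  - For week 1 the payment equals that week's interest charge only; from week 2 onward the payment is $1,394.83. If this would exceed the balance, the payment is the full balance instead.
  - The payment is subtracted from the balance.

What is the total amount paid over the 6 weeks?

# | Opening | Interest | Payment | End bal
1 | $5,317.09 | $176.00 | $176.00 | $5,317.09
2 | $5,317.09 | $176.00 | $1,394.83 | $4,098.26
3 | $4,098.26 | $136.00 | $1,394.83 | $2,839.43
4 | $2,839.43 | $94.00 | $1,394.83 | $1,538.60
5 | $1,538.60 | $51.00 | $1,394.83 | $194.77
6 | $194.77 | $7.00 | $201.77 | $0.00
Total paid: $5,957.09

$5,957.09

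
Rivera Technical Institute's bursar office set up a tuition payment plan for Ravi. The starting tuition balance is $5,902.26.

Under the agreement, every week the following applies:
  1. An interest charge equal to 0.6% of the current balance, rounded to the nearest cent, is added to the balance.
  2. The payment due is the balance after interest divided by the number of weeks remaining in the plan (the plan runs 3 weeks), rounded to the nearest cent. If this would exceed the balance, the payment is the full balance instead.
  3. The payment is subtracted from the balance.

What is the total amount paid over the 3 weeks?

$5,973.37

# | Opening | Interest | Payment | End bal
1 | $5,902.26 | $35.41 | $1,979.22 | $3,958.45
2 | $3,958.45 | $23.75 | $1,991.10 | $1,991.10
3 | $1,991.10 | $11.95 | $2,003.05 | $0.00
Total paid: $5,973.37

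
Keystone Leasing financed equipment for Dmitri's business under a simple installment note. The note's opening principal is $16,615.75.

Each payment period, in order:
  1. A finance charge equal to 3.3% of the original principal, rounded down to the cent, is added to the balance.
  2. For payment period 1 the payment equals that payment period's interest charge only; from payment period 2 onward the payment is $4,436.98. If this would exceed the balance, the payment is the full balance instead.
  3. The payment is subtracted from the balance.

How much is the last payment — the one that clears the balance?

$1,609.38

Payment period 1: $16,615.75 +$548.31 interest = $17,164.06; pay $548.31 → $16,615.75
Payment period 2: $16,615.75 +$548.31 interest = $17,164.06; pay $4,436.98 → $12,727.08
Payment period 3: $12,727.08 +$548.31 interest = $13,275.39; pay $4,436.98 → $8,838.41
Payment period 4: $8,838.41 +$548.31 interest = $9,386.72; pay $4,436.98 → $4,949.74
Payment period 5: $4,949.74 +$548.31 interest = $5,498.05; pay $4,436.98 → $1,061.07
Payment period 6: $1,061.07 +$548.31 interest = $1,609.38; pay $1,609.38 → $0.00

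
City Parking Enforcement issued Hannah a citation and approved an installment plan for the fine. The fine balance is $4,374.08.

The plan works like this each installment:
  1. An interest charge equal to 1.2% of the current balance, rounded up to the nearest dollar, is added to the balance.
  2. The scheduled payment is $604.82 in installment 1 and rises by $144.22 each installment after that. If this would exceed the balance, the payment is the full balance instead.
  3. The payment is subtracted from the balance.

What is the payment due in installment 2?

$749.04

Installment 1: opening $4,374.08; interest $53.00 → $4,427.08; payment $604.82; balance $3,822.26
Installment 2: opening $3,822.26; interest $46.00 → $3,868.26; payment $749.04; balance $3,119.22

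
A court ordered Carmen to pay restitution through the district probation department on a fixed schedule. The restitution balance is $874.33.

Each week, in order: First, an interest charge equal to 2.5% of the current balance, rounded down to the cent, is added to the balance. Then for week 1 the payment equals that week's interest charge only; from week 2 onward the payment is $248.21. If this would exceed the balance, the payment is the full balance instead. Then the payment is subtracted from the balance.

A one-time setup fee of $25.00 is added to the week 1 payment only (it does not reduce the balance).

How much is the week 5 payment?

$182.58

Week 1: opening $874.33; interest $21.85 → $896.18; payment $21.85 (+ $25.00 fee); balance $874.33
Week 2: opening $874.33; interest $21.85 → $896.18; payment $248.21; balance $647.97
Week 3: opening $647.97; interest $16.19 → $664.16; payment $248.21; balance $415.95
Week 4: opening $415.95; interest $10.39 → $426.34; payment $248.21; balance $178.13
Week 5: opening $178.13; interest $4.45 → $182.58; payment $182.58; balance $0.00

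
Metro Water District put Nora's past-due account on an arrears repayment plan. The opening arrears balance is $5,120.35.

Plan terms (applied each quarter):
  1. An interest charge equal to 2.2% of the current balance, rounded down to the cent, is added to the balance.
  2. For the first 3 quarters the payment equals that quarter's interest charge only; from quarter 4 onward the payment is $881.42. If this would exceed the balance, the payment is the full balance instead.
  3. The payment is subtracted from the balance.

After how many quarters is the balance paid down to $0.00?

# | Opening | Interest | Payment | End bal
1 | $5,120.35 | $112.64 | $112.64 | $5,120.35
2 | $5,120.35 | $112.64 | $112.64 | $5,120.35
3 | $5,120.35 | $112.64 | $112.64 | $5,120.35
4 | $5,120.35 | $112.64 | $881.42 | $4,351.57
5 | $4,351.57 | $95.73 | $881.42 | $3,565.88
6 | $3,565.88 | $78.44 | $881.42 | $2,762.90
7 | $2,762.90 | $60.78 | $881.42 | $1,942.26
8 | $1,942.26 | $42.72 | $881.42 | $1,103.56
9 | $1,103.56 | $24.27 | $881.42 | $246.41
10 | $246.41 | $5.42 | $251.83 | $0.00
Balance reaches $0.00 in quarter 10.

10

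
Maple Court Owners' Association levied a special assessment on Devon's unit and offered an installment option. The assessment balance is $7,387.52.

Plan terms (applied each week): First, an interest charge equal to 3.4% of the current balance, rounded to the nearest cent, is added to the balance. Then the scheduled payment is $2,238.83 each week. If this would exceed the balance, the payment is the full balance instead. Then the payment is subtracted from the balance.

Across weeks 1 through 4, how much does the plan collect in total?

# | Opening | Interest | Payment | End bal
1 | $7,387.52 | $251.18 | $2,238.83 | $5,399.87
2 | $5,399.87 | $183.60 | $2,238.83 | $3,344.64
3 | $3,344.64 | $113.72 | $2,238.83 | $1,219.53
4 | $1,219.53 | $41.46 | $1,260.99 | $0.00
Total paid: $7,977.48

$7,977.48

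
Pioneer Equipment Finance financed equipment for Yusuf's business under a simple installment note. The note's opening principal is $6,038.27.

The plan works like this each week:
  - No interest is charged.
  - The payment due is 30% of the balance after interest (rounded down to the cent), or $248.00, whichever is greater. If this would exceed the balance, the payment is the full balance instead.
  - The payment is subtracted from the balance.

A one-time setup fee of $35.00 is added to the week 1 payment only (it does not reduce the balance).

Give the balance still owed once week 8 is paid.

Week 1: opening $6,038.27; payment $1,811.48 (+ $35.00 fee); balance $4,226.79
Week 2: opening $4,226.79; payment $1,268.03; balance $2,958.76
Week 3: opening $2,958.76; payment $887.62; balance $2,071.14
Week 4: opening $2,071.14; payment $621.34; balance $1,449.80
Week 5: opening $1,449.80; payment $434.94; balance $1,014.86
Week 6: opening $1,014.86; payment $304.45; balance $710.41
Week 7: opening $710.41; payment $248.00; balance $462.41
Week 8: opening $462.41; payment $248.00; balance $214.41

$214.41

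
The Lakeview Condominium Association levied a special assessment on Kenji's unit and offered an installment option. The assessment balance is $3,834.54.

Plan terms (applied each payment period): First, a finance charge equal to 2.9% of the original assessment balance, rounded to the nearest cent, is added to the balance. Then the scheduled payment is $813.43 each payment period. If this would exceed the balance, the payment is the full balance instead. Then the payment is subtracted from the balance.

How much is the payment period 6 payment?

$434.59

Payment period 1: opening $3,834.54; interest $111.20 → $3,945.74; payment $813.43; balance $3,132.31
Payment period 2: opening $3,132.31; interest $111.20 → $3,243.51; payment $813.43; balance $2,430.08
Payment period 3: opening $2,430.08; interest $111.20 → $2,541.28; payment $813.43; balance $1,727.85
Payment period 4: opening $1,727.85; interest $111.20 → $1,839.05; payment $813.43; balance $1,025.62
Payment period 5: opening $1,025.62; interest $111.20 → $1,136.82; payment $813.43; balance $323.39
Payment period 6: opening $323.39; interest $111.20 → $434.59; payment $434.59; balance $0.00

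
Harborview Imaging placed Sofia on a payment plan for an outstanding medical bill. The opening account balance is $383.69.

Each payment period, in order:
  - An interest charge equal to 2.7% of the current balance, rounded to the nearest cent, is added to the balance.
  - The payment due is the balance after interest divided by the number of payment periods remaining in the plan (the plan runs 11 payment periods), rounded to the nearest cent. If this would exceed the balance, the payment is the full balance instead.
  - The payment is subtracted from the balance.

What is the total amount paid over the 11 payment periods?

$451.80

Payment period 1: $383.69 +$10.36 interest = $394.05; pay $35.82 → $358.23
Payment period 2: $358.23 +$9.67 interest = $367.90; pay $36.79 → $331.11
Payment period 3: $331.11 +$8.94 interest = $340.05; pay $37.78 → $302.27
Payment period 4: $302.27 +$8.16 interest = $310.43; pay $38.80 → $271.63
Payment period 5: $271.63 +$7.33 interest = $278.96; pay $39.85 → $239.11
Payment period 6: $239.11 +$6.46 interest = $245.57; pay $40.93 → $204.64
Payment period 7: $204.64 +$5.53 interest = $210.17; pay $42.03 → $168.14
Payment period 8: $168.14 +$4.54 interest = $172.68; pay $43.17 → $129.51
Payment period 9: $129.51 +$3.50 interest = $133.01; pay $44.34 → $88.67
Payment period 10: $88.67 +$2.39 interest = $91.06; pay $45.53 → $45.53
Payment period 11: $45.53 +$1.23 interest = $46.76; pay $46.76 → $0.00
Total paid: $451.80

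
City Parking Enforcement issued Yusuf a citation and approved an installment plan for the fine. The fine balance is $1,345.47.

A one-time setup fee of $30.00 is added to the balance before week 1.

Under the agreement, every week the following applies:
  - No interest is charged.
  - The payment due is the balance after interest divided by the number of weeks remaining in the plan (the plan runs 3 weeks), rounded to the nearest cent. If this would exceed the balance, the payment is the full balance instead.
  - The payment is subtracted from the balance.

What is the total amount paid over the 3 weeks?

Week 1: $1,375.47 − $458.49 → $916.98
Week 2: $916.98 − $458.49 → $458.49
Week 3: $458.49 − $458.49 → $0.00
Total paid: $1,375.47

$1,375.47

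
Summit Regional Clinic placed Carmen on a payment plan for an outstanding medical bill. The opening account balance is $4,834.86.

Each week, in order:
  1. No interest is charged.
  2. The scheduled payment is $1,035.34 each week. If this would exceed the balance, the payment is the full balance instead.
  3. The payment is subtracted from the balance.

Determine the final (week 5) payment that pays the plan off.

Week 1: $4,834.86 − $1,035.34 → $3,799.52
Week 2: $3,799.52 − $1,035.34 → $2,764.18
Week 3: $2,764.18 − $1,035.34 → $1,728.84
Week 4: $1,728.84 − $1,035.34 → $693.50
Week 5: $693.50 − $693.50 → $0.00

$693.50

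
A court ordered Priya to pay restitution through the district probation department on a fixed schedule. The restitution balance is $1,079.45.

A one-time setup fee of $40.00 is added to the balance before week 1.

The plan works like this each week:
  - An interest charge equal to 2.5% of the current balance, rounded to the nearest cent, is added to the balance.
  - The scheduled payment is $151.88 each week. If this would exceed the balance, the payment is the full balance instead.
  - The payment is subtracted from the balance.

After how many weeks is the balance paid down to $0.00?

Week 1: $1,119.45 +$27.99 interest = $1,147.44; pay $151.88 → $995.56
Week 2: $995.56 +$24.89 interest = $1,020.45; pay $151.88 → $868.57
Week 3: $868.57 +$21.71 interest = $890.28; pay $151.88 → $738.40
Week 4: $738.40 +$18.46 interest = $756.86; pay $151.88 → $604.98
Week 5: $604.98 +$15.12 interest = $620.10; pay $151.88 → $468.22
Week 6: $468.22 +$11.71 interest = $479.93; pay $151.88 → $328.05
Week 7: $328.05 +$8.20 interest = $336.25; pay $151.88 → $184.37
Week 8: $184.37 +$4.61 interest = $188.98; pay $151.88 → $37.10
Week 9: $37.10 +$0.93 interest = $38.03; pay $38.03 → $0.00
Balance reaches $0.00 in week 9.

9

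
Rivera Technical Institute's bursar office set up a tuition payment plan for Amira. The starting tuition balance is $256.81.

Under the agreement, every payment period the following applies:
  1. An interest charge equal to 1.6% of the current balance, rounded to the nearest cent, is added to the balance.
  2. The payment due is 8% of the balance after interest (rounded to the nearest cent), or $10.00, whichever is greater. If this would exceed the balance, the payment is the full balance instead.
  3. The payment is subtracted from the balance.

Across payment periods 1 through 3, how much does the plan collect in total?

$58.62

Payment period 1: opening $256.81; interest $4.11 → $260.92; payment $20.87; balance $240.05
Payment period 2: opening $240.05; interest $3.84 → $243.89; payment $19.51; balance $224.38
Payment period 3: opening $224.38; interest $3.59 → $227.97; payment $18.24; balance $209.73
Total paid: $58.62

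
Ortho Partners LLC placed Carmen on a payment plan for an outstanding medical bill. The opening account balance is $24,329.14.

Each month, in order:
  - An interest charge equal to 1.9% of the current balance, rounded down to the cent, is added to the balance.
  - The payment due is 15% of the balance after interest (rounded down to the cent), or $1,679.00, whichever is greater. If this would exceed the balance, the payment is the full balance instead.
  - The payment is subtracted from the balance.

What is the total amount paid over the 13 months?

$27,079.51

Month 1: $24,329.14 +$462.25 interest = $24,791.39; pay $3,718.70 → $21,072.69
Month 2: $21,072.69 +$400.38 interest = $21,473.07; pay $3,220.96 → $18,252.11
Month 3: $18,252.11 +$346.79 interest = $18,598.90; pay $2,789.83 → $15,809.07
Month 4: $15,809.07 +$300.37 interest = $16,109.44; pay $2,416.41 → $13,693.03
Month 5: $13,693.03 +$260.16 interest = $13,953.19; pay $2,092.97 → $11,860.22
Month 6: $11,860.22 +$225.34 interest = $12,085.56; pay $1,812.83 → $10,272.73
Month 7: $10,272.73 +$195.18 interest = $10,467.91; pay $1,679.00 → $8,788.91
Month 8: $8,788.91 +$166.98 interest = $8,955.89; pay $1,679.00 → $7,276.89
Month 9: $7,276.89 +$138.26 interest = $7,415.15; pay $1,679.00 → $5,736.15
Month 10: $5,736.15 +$108.98 interest = $5,845.13; pay $1,679.00 → $4,166.13
Month 11: $4,166.13 +$79.15 interest = $4,245.28; pay $1,679.00 → $2,566.28
Month 12: $2,566.28 +$48.75 interest = $2,615.03; pay $1,679.00 → $936.03
Month 13: $936.03 +$17.78 interest = $953.81; pay $953.81 → $0.00
Total paid: $27,079.51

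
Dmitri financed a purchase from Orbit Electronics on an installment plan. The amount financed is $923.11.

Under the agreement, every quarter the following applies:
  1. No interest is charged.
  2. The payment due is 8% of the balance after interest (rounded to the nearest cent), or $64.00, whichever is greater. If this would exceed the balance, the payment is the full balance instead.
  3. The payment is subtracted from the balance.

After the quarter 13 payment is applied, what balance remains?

$77.32

Quarter 1: opening $923.11; payment $73.85; balance $849.26
Quarter 2: opening $849.26; payment $67.94; balance $781.32
Quarter 3: opening $781.32; payment $64.00; balance $717.32
Quarter 4: opening $717.32; payment $64.00; balance $653.32
Quarter 5: opening $653.32; payment $64.00; balance $589.32
Quarter 6: opening $589.32; payment $64.00; balance $525.32
Quarter 7: opening $525.32; payment $64.00; balance $461.32
Quarter 8: opening $461.32; payment $64.00; balance $397.32
Quarter 9: opening $397.32; payment $64.00; balance $333.32
Quarter 10: opening $333.32; payment $64.00; balance $269.32
Quarter 11: opening $269.32; payment $64.00; balance $205.32
Quarter 12: opening $205.32; payment $64.00; balance $141.32
Quarter 13: opening $141.32; payment $64.00; balance $77.32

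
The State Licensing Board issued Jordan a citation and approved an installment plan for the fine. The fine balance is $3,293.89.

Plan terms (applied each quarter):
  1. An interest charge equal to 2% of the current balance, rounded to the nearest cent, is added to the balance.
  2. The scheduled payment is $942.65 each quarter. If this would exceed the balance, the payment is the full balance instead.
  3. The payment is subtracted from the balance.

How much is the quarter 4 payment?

$622.83

Quarter 1: $3,293.89 +$65.88 interest = $3,359.77; pay $942.65 → $2,417.12
Quarter 2: $2,417.12 +$48.34 interest = $2,465.46; pay $942.65 → $1,522.81
Quarter 3: $1,522.81 +$30.46 interest = $1,553.27; pay $942.65 → $610.62
Quarter 4: $610.62 +$12.21 interest = $622.83; pay $622.83 → $0.00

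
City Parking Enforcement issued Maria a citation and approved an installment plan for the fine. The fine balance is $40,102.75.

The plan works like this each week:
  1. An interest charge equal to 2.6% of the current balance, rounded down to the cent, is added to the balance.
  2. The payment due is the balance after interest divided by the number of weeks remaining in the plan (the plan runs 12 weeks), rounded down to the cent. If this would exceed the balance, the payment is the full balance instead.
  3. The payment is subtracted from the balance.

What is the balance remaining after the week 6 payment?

$23,389.90

Week 1: opening $40,102.75; interest $1,042.67 → $41,145.42; payment $3,428.78; balance $37,716.64
Week 2: opening $37,716.64; interest $980.63 → $38,697.27; payment $3,517.93; balance $35,179.34
Week 3: opening $35,179.34; interest $914.66 → $36,094.00; payment $3,609.40; balance $32,484.60
Week 4: opening $32,484.60; interest $844.59 → $33,329.19; payment $3,703.24; balance $29,625.95
Week 5: opening $29,625.95; interest $770.27 → $30,396.22; payment $3,799.52; balance $26,596.70
Week 6: opening $26,596.70; interest $691.51 → $27,288.21; payment $3,898.31; balance $23,389.90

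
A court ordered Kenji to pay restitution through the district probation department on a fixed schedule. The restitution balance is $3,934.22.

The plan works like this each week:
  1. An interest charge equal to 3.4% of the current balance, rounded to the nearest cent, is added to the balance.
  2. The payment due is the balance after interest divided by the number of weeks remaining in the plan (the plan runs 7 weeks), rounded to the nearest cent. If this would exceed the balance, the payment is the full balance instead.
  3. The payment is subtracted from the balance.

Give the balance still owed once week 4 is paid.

Week 1: opening $3,934.22; interest $133.76 → $4,067.98; payment $581.14; balance $3,486.84
Week 2: opening $3,486.84; interest $118.55 → $3,605.39; payment $600.90; balance $3,004.49
Week 3: opening $3,004.49; interest $102.15 → $3,106.64; payment $621.33; balance $2,485.31
Week 4: opening $2,485.31; interest $84.50 → $2,569.81; payment $642.45; balance $1,927.36

$1,927.36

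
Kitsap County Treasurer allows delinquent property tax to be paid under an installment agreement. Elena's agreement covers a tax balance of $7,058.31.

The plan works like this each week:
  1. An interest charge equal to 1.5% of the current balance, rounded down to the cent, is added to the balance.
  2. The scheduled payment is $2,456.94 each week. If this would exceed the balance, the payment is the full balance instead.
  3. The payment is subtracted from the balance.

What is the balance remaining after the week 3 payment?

$0.00

Week 1: $7,058.31 +$105.87 interest = $7,164.18; pay $2,456.94 → $4,707.24
Week 2: $4,707.24 +$70.60 interest = $4,777.84; pay $2,456.94 → $2,320.90
Week 3: $2,320.90 +$34.81 interest = $2,355.71; pay $2,355.71 → $0.00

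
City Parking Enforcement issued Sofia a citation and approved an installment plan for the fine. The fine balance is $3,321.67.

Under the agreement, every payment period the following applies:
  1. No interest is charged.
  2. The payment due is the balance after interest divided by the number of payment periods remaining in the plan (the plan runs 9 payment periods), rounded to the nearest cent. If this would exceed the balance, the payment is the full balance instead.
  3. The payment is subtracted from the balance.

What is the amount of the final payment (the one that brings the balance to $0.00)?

Payment period 1: $3,321.67 − $369.07 → $2,952.60
Payment period 2: $2,952.60 − $369.08 → $2,583.52
Payment period 3: $2,583.52 − $369.07 → $2,214.45
Payment period 4: $2,214.45 − $369.08 → $1,845.37
Payment period 5: $1,845.37 − $369.07 → $1,476.30
Payment period 6: $1,476.30 − $369.08 → $1,107.22
Payment period 7: $1,107.22 − $369.07 → $738.15
Payment period 8: $738.15 − $369.08 → $369.07
Payment period 9: $369.07 − $369.07 → $0.00

$369.07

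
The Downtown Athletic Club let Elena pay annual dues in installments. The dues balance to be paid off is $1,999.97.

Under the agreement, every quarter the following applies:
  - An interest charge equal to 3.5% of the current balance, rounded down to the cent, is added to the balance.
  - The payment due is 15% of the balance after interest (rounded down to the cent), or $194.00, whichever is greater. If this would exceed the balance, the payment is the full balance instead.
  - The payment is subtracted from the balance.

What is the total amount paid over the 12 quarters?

$2,408.83

# | Opening | Interest | Payment | End bal
1 | $1,999.97 | $69.99 | $310.49 | $1,759.47
2 | $1,759.47 | $61.58 | $273.15 | $1,547.90
3 | $1,547.90 | $54.17 | $240.31 | $1,361.76
4 | $1,361.76 | $47.66 | $211.41 | $1,198.01
5 | $1,198.01 | $41.93 | $194.00 | $1,045.94
6 | $1,045.94 | $36.60 | $194.00 | $888.54
7 | $888.54 | $31.09 | $194.00 | $725.63
8 | $725.63 | $25.39 | $194.00 | $557.02
9 | $557.02 | $19.49 | $194.00 | $382.51
10 | $382.51 | $13.38 | $194.00 | $201.89
11 | $201.89 | $7.06 | $194.00 | $14.95
12 | $14.95 | $0.52 | $15.47 | $0.00
Total paid: $2,408.83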